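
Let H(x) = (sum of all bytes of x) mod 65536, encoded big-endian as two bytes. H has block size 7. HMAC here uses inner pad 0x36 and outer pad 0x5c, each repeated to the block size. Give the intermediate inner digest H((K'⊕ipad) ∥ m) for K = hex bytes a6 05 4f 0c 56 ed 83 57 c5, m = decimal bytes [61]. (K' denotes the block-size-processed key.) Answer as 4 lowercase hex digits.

025e

Key hex bytes a6 05 4f 0c 56 ed 83 57 c5 is 9 bytes > B = 7, so hash it first: H(key) = 03 e8, then zero-pad to 7 bytes: K' = 03 e8 00 00 00 00 00.
K' ⊕ ipad = 35 de 36 36 36 36 36.
Inner input = 35 de 36 36 36 36 36 ∥ 3d.
Inner hash: sum = 53+222+54+54+54+54+54+61 = 606 → 02 5e.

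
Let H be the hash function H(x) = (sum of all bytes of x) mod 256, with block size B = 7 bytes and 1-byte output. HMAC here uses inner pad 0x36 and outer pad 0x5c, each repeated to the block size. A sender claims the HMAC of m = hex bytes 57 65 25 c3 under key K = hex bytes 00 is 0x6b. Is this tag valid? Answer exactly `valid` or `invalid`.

invalid

Key hex bytes 00 is 1 byte ≤ B = 7; zero-pad to 7 bytes: K' = 00 00 00 00 00 00 00.
K' ⊕ ipad = 36 36 36 36 36 36 36; K' ⊕ opad = 5c 5c 5c 5c 5c 5c 5c.
Inner hash: sum = 54+54+54+54+54+54+54+87+101+37+195 = 798; mod 256 = 30 → 1e.
Outer hash (recomputed tag): sum = 92+92+92+92+92+92+92+30 = 674; mod 256 = 162 → a2.
Recomputed tag = a2; claimed = 6b → mismatch.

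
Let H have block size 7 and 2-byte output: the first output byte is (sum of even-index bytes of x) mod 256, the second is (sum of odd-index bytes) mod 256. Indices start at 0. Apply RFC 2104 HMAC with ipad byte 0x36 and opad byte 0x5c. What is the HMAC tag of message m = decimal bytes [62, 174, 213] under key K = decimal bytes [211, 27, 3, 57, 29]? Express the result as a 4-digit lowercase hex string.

Key decimal bytes [211, 27, 3, 57, 29] = d3 1b 03 39 1d is 5 bytes ≤ B = 7; zero-pad to 7 bytes: K' = d3 1b 03 39 1d 00 00.
K' ⊕ ipad = e5 2d 35 0f 2b 36 36.  K' ⊕ opad = 8f 47 5f 65 41 5c 5c.
Inner input = (K'⊕ipad) ∥ m = e5 2d 35 0f 2b 36 36 ∥ 3e ae d5.
Inner hash: even-index sum = 553 mod 256 = 41; odd-index sum = 389 mod 256 = 133 → 29 85.
Outer input = (K'⊕opad) ∥ inner = 8f 47 5f 65 41 5c 5c ∥ 29 85.
Outer hash (tag): even-index sum = 528 mod 256 = 16; odd-index sum = 305 mod 256 = 49 → 10 31.

1031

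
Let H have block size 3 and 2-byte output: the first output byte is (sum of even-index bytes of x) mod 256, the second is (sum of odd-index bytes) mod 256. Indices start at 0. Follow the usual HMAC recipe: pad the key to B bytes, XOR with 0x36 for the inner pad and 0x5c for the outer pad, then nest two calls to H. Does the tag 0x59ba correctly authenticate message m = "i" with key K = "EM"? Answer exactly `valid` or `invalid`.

valid

Key "EM" = 45 4d is 2 bytes ≤ B = 3; zero-pad to 3 bytes: K' = 45 4d 00.
K' ⊕ ipad = 73 7b 36; K' ⊕ opad = 19 11 5c.
Inner hash: even-index sum = 169 mod 256 = 169; odd-index sum = 228 mod 256 = 228 → a9 e4.
Outer hash (recomputed tag): even-index sum = 345 mod 256 = 89; odd-index sum = 186 mod 256 = 186 → 59 ba.
Recomputed tag = 59ba; claimed = 59ba → match.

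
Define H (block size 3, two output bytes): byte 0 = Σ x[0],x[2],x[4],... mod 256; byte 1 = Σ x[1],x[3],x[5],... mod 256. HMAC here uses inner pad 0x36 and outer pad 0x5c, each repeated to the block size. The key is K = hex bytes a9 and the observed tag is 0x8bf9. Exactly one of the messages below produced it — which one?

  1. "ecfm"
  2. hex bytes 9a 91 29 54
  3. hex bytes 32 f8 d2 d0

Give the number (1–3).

Key hex bytes a9 is 1 byte ≤ B = 3; zero-pad to 3 bytes: K' = a9 00 00.
K' ⊕ ipad = 9f 36 36; K' ⊕ opad = f5 5c 5c.
m1: inner = H(9f 36 36 65 63 66 6d) = a5 01; tag = H(f5 5c 5c a5 01) = 5201
m2: inner = H(9f 36 36 9a 91 29 54) = ba f9; tag = H(f5 5c 5c ba f9) = 4a16
m3: inner = H(9f 36 36 32 f8 d2 d0) = 9d 3a; tag = H(f5 5c 5c 9d 3a) = 8bf9 ← matches

3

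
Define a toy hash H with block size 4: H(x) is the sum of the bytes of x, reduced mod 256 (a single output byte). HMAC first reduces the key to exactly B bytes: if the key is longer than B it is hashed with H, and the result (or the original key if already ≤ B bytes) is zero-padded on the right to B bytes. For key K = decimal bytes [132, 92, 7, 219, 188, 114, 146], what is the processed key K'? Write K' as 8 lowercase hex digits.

82000000

|K| = 7 > B = 4, so first hash the key.
H(K): sum = 132+92+7+219+188+114+146 = 898; mod 256 = 130 → 82.
Zero-pad H(K) = 82 to 4 bytes: K' = 82 00 00 00.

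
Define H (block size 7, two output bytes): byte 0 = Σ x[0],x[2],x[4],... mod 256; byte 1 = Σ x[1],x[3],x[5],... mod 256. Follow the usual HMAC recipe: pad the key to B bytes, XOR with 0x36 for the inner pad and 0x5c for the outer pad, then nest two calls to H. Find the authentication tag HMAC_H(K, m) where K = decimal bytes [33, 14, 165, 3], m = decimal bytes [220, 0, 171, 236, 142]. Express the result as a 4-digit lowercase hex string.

e60f

Key decimal bytes [33, 14, 165, 3] = 21 0e a5 03 is 4 bytes ≤ B = 7; zero-pad to 7 bytes: K' = 21 0e a5 03 00 00 00.
K' ⊕ ipad = 17 38 93 35 36 36 36.  K' ⊕ opad = 7d 52 f9 5f 5c 5c 5c.
Inner input = (K'⊕ipad) ∥ m = 17 38 93 35 36 36 36 ∥ dc 00 ab ec 8e.
Inner hash: even-index sum = 514 mod 256 = 2; odd-index sum = 696 mod 256 = 184 → 02 b8.
Outer input = (K'⊕opad) ∥ inner = 7d 52 f9 5f 5c 5c 5c ∥ 02 b8.
Outer hash (tag): even-index sum = 742 mod 256 = 230; odd-index sum = 271 mod 256 = 15 → e6 0f.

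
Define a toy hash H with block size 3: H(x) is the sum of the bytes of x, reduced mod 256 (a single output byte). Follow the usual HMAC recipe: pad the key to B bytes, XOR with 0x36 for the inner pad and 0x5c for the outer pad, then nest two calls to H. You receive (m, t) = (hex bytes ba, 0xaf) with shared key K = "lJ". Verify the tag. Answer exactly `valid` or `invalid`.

Key "lJ" = 6c 4a is 2 bytes ≤ B = 3; zero-pad to 3 bytes: K' = 6c 4a 00.
K' ⊕ ipad = 5a 7c 36; K' ⊕ opad = 30 16 5c.
Inner hash: sum = 90+124+54+186 = 454; mod 256 = 198 → c6.
Outer hash (recomputed tag): sum = 48+22+92+198 = 360; mod 256 = 104 → 68.
Recomputed tag = 68; claimed = af → mismatch.

invalid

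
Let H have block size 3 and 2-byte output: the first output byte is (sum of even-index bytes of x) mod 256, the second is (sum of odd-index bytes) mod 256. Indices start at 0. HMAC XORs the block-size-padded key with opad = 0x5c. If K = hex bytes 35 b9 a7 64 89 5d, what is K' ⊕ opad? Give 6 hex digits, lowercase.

39265c

Key hex bytes 35 b9 a7 64 89 5d is 6 bytes > B = 3, so hash it first: H(key) = 65 7a, then zero-pad to 3 bytes: K' = 65 7a 00.
XOR each byte with 0x5c: 65⊕5c=39, 7a⊕5c=26, 00⊕5c=5c.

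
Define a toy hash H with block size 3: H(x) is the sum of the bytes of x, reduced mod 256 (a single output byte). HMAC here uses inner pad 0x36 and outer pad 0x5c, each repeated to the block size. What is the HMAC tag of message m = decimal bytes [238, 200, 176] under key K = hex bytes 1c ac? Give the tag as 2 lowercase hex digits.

Key hex bytes 1c ac is 2 bytes ≤ B = 3; zero-pad to 3 bytes: K' = 1c ac 00.
K' ⊕ ipad = 2a 9a 36.  K' ⊕ opad = 40 f0 5c.
Inner input = (K'⊕ipad) ∥ m = 2a 9a 36 ∥ ee c8 b0.
Inner hash: sum = 42+154+54+238+200+176 = 864; mod 256 = 96 → 60.
Outer input = (K'⊕opad) ∥ inner = 40 f0 5c ∥ 60.
Outer hash (tag): sum = 64+240+92+96 = 492; mod 256 = 236 → ec.

ec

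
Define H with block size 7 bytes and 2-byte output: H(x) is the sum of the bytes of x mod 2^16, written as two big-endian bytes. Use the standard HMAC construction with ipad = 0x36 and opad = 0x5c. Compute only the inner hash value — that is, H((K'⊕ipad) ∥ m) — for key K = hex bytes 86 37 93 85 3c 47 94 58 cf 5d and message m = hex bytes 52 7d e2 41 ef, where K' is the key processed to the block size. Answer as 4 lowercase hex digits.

0467

Key hex bytes 86 37 93 85 3c 47 94 58 cf 5d is 10 bytes > B = 7, so hash it first: H(key) = 04 70, then zero-pad to 7 bytes: K' = 04 70 00 00 00 00 00.
K' ⊕ ipad = 32 46 36 36 36 36 36.
Inner input = 32 46 36 36 36 36 36 ∥ 52 7d e2 41 ef.
Inner hash: sum = 50+70+54+54+54+54+54+82+125+226+65+239 = 1127 → 04 67.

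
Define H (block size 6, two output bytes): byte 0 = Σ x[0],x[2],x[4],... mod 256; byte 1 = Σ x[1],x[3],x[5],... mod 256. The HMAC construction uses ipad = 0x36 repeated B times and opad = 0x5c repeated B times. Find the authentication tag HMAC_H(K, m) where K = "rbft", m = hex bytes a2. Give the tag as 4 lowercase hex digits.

Key "rbft" = 72 62 66 74 is 4 bytes ≤ B = 6; zero-pad to 6 bytes: K' = 72 62 66 74 00 00.
K' ⊕ ipad = 44 54 50 42 36 36.  K' ⊕ opad = 2e 3e 3a 28 5c 5c.
Inner input = (K'⊕ipad) ∥ m = 44 54 50 42 36 36 ∥ a2.
Inner hash: even-index sum = 364 mod 256 = 108; odd-index sum = 204 mod 256 = 204 → 6c cc.
Outer input = (K'⊕opad) ∥ inner = 2e 3e 3a 28 5c 5c ∥ 6c cc.
Outer hash (tag): even-index sum = 304 mod 256 = 48; odd-index sum = 398 mod 256 = 142 → 30 8e.

308e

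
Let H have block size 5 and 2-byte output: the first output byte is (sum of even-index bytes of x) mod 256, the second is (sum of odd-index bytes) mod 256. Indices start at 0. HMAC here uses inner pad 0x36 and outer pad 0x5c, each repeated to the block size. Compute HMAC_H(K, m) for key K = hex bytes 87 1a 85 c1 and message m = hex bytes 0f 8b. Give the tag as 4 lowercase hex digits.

Key hex bytes 87 1a 85 c1 is 4 bytes ≤ B = 5; zero-pad to 5 bytes: K' = 87 1a 85 c1 00.
K' ⊕ ipad = b1 2c b3 f7 36.  K' ⊕ opad = db 46 d9 9d 5c.
Inner input = (K'⊕ipad) ∥ m = b1 2c b3 f7 36 ∥ 0f 8b.
Inner hash: even-index sum = 549 mod 256 = 37; odd-index sum = 306 mod 256 = 50 → 25 32.
Outer input = (K'⊕opad) ∥ inner = db 46 d9 9d 5c ∥ 25 32.
Outer hash (tag): even-index sum = 578 mod 256 = 66; odd-index sum = 264 mod 256 = 8 → 42 08.

4208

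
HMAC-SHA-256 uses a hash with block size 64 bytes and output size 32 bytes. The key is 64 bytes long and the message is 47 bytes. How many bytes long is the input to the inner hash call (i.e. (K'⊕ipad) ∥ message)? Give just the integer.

111

Key is 64 ≤ 64 bytes, zero-padded: |K'| = 64.
Inner input = (K'⊕ipad) ∥ m → 64 + 47 = 111 bytes.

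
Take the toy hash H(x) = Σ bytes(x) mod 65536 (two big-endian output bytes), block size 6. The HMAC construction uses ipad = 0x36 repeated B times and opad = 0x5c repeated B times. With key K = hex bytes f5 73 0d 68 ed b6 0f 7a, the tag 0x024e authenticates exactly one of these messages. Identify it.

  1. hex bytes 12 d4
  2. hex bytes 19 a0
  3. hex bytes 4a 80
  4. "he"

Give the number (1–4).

Key hex bytes f5 73 0d 68 ed b6 0f 7a is 8 bytes > B = 6, so hash it first: H(key) = 04 09, then zero-pad to 6 bytes: K' = 04 09 00 00 00 00.
K' ⊕ ipad = 32 3f 36 36 36 36; K' ⊕ opad = 58 55 5c 5c 5c 5c.
m1: inner = H(32 3f 36 36 36 36 12 d4) = 02 2f; tag = H(58 55 5c 5c 5c 5c 02 2f) = 024e ← matches
m2: inner = H(32 3f 36 36 36 36 19 a0) = 02 02; tag = H(58 55 5c 5c 5c 5c 02 02) = 0221
m3: inner = H(32 3f 36 36 36 36 4a 80) = 02 13; tag = H(58 55 5c 5c 5c 5c 02 13) = 0232
m4: inner = H(32 3f 36 36 36 36 68 65) = 02 16; tag = H(58 55 5c 5c 5c 5c 02 16) = 0235

1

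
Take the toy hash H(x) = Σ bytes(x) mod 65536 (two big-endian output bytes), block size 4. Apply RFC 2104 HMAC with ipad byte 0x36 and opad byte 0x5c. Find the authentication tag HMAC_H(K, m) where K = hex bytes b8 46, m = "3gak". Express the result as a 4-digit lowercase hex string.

0288

Key hex bytes b8 46 is 2 bytes ≤ B = 4; zero-pad to 4 bytes: K' = b8 46 00 00.
K' ⊕ ipad = 8e 70 36 36.  K' ⊕ opad = e4 1a 5c 5c.
Inner input = (K'⊕ipad) ∥ m = 8e 70 36 36 ∥ 33 67 61 6b.
Inner hash: sum = 142+112+54+54+51+103+97+107 = 720 → 02 d0.
Outer input = (K'⊕opad) ∥ inner = e4 1a 5c 5c ∥ 02 d0.
Outer hash (tag): sum = 228+26+92+92+2+208 = 648 → 02 88.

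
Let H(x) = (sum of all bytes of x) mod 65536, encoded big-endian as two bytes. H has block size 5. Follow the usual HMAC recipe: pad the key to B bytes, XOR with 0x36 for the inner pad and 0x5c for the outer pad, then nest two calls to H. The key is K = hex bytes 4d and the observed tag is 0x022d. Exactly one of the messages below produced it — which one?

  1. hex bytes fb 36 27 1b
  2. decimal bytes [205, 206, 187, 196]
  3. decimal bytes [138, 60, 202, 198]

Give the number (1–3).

3

Key hex bytes 4d is 1 byte ≤ B = 5; zero-pad to 5 bytes: K' = 4d 00 00 00 00.
K' ⊕ ipad = 7b 36 36 36 36; K' ⊕ opad = 11 5c 5c 5c 5c.
m1: inner = H(7b 36 36 36 36 fb 36 27 1b) = 02 c6; tag = H(11 5c 5c 5c 5c 02 c6) = 0249
m2: inner = H(7b 36 36 36 36 cd ce bb c4) = 04 6d; tag = H(11 5c 5c 5c 5c 04 6d) = 01f2
m3: inner = H(7b 36 36 36 36 8a 3c ca c6) = 03 a9; tag = H(11 5c 5c 5c 5c 03 a9) = 022d ← matches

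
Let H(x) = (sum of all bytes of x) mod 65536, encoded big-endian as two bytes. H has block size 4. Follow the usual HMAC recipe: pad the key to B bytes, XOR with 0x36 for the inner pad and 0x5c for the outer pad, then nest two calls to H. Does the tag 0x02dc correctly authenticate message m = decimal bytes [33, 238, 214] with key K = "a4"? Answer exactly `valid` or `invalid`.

Key "a4" = 61 34 is 2 bytes ≤ B = 4; zero-pad to 4 bytes: K' = 61 34 00 00.
K' ⊕ ipad = 57 02 36 36; K' ⊕ opad = 3d 68 5c 5c.
Inner hash: sum = 87+2+54+54+33+238+214 = 682 → 02 aa.
Outer hash (recomputed tag): sum = 61+104+92+92+2+170 = 521 → 02 09.
Recomputed tag = 0209; claimed = 02dc → mismatch.

invalid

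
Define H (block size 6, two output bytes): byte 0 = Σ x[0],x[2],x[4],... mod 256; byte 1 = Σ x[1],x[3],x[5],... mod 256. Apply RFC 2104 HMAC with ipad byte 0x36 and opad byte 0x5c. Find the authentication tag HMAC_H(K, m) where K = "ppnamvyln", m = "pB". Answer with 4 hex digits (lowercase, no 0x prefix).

06da

Key "ppnamvyln" = 70 70 6e 61 6d 76 79 6c 6e is 9 bytes > B = 6, so hash it first: H(key) = 32 b3, then zero-pad to 6 bytes: K' = 32 b3 00 00 00 00.
K' ⊕ ipad = 04 85 36 36 36 36.  K' ⊕ opad = 6e ef 5c 5c 5c 5c.
Inner input = (K'⊕ipad) ∥ m = 04 85 36 36 36 36 ∥ 70 42.
Inner hash: even-index sum = 224 mod 256 = 224; odd-index sum = 307 mod 256 = 51 → e0 33.
Outer input = (K'⊕opad) ∥ inner = 6e ef 5c 5c 5c 5c ∥ e0 33.
Outer hash (tag): even-index sum = 518 mod 256 = 6; odd-index sum = 474 mod 256 = 218 → 06 da.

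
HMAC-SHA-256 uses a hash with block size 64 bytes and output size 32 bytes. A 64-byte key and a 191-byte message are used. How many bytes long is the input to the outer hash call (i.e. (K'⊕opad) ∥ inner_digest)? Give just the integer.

Key is 64 ≤ 64 bytes, zero-padded: |K'| = 64.
Outer input = (K'⊕opad) ∥ H(inner) → 64 + 32 = 96 bytes.

96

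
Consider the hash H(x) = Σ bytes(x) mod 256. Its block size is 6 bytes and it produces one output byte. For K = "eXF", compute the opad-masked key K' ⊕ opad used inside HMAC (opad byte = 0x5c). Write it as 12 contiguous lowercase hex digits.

39041a5c5c5c

Key "eXF" = 65 58 46 is 3 bytes ≤ B = 6; zero-pad to 6 bytes: K' = 65 58 46 00 00 00.
XOR each byte with 0x5c: 65⊕5c=39, 58⊕5c=04, 46⊕5c=1a, 00⊕5c=5c, 00⊕5c=5c, 00⊕5c=5c.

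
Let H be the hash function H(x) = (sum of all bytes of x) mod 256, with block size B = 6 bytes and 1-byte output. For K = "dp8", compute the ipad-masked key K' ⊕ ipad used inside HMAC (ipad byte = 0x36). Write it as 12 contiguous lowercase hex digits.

52460e363636

Key "dp8" = 64 70 38 is 3 bytes ≤ B = 6; zero-pad to 6 bytes: K' = 64 70 38 00 00 00.
XOR each byte with 0x36: 64⊕36=52, 70⊕36=46, 38⊕36=0e, 00⊕36=36, 00⊕36=36, 00⊕36=36.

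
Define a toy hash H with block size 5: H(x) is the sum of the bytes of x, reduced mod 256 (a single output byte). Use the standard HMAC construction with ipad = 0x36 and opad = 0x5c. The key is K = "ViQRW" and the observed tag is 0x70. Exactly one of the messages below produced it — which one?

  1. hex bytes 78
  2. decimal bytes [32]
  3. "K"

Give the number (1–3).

2

Key "ViQRW" = 56 69 51 52 57 is exactly B = 5 bytes: K' = 56 69 51 52 57.
K' ⊕ ipad = 60 5f 67 64 61; K' ⊕ opad = 0a 35 0d 0e 0b.
m1: inner = H(60 5f 67 64 61 78) = 63; tag = H(0a 35 0d 0e 0b 63) = c8
m2: inner = H(60 5f 67 64 61 20) = 0b; tag = H(0a 35 0d 0e 0b 0b) = 70 ← matches
m3: inner = H(60 5f 67 64 61 4b) = 36; tag = H(0a 35 0d 0e 0b 36) = 9b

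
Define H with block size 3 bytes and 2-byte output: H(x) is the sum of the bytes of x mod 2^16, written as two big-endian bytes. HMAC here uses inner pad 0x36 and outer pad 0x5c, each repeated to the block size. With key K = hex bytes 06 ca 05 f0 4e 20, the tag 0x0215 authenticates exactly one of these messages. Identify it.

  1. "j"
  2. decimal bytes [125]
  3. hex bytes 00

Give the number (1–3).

Key hex bytes 06 ca 05 f0 4e 20 is 6 bytes > B = 3, so hash it first: H(key) = 02 33, then zero-pad to 3 bytes: K' = 02 33 00.
K' ⊕ ipad = 34 05 36; K' ⊕ opad = 5e 6f 5c.
m1: inner = H(34 05 36 6a) = 00 d9; tag = H(5e 6f 5c 00 d9) = 0202
m2: inner = H(34 05 36 7d) = 00 ec; tag = H(5e 6f 5c 00 ec) = 0215 ← matches
m3: inner = H(34 05 36 00) = 00 6f; tag = H(5e 6f 5c 00 6f) = 0198

2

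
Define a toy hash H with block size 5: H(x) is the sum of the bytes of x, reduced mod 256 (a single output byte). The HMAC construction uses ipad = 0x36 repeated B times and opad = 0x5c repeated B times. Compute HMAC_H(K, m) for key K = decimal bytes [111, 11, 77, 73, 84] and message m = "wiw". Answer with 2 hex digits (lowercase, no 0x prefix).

01

Key decimal bytes [111, 11, 77, 73, 84] = 6f 0b 4d 49 54 is exactly B = 5 bytes: K' = 6f 0b 4d 49 54.
K' ⊕ ipad = 59 3d 7b 7f 62.  K' ⊕ opad = 33 57 11 15 08.
Inner input = (K'⊕ipad) ∥ m = 59 3d 7b 7f 62 ∥ 77 69 77.
Inner hash: sum = 89+61+123+127+98+119+105+119 = 841; mod 256 = 73 → 49.
Outer input = (K'⊕opad) ∥ inner = 33 57 11 15 08 ∥ 49.
Outer hash (tag): sum = 51+87+17+21+8+73 = 257; mod 256 = 1 → 01.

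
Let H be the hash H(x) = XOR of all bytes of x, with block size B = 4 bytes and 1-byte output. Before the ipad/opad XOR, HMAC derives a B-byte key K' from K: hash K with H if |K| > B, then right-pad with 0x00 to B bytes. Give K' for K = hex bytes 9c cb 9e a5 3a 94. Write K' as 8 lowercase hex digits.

|K| = 6 > B = 4, so first hash the key.
H(K): XOR 9c⊕cb⊕9e⊕a5⊕3a⊕94 = c2.
Zero-pad H(K) = c2 to 4 bytes: K' = c2 00 00 00.

c2000000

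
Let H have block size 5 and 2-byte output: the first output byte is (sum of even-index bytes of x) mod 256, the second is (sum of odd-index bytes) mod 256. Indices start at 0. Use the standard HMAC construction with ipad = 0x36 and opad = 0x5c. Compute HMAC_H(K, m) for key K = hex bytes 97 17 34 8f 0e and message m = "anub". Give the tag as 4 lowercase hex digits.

35c9

Key hex bytes 97 17 34 8f 0e is exactly B = 5 bytes: K' = 97 17 34 8f 0e.
K' ⊕ ipad = a1 21 02 b9 38.  K' ⊕ opad = cb 4b 68 d3 52.
Inner input = (K'⊕ipad) ∥ m = a1 21 02 b9 38 ∥ 61 6e 75 62.
Inner hash: even-index sum = 427 mod 256 = 171; odd-index sum = 432 mod 256 = 176 → ab b0.
Outer input = (K'⊕opad) ∥ inner = cb 4b 68 d3 52 ∥ ab b0.
Outer hash (tag): even-index sum = 565 mod 256 = 53; odd-index sum = 457 mod 256 = 201 → 35 c9.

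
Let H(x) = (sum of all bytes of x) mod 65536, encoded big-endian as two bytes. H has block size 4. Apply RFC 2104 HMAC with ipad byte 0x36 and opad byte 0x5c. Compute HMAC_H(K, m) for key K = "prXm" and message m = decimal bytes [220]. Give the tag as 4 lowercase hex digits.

Key "prXm" = 70 72 58 6d is exactly B = 4 bytes: K' = 70 72 58 6d.
K' ⊕ ipad = 46 44 6e 5b.  K' ⊕ opad = 2c 2e 04 31.
Inner input = (K'⊕ipad) ∥ m = 46 44 6e 5b ∥ dc.
Inner hash: sum = 70+68+110+91+220 = 559 → 02 2f.
Outer input = (K'⊕opad) ∥ inner = 2c 2e 04 31 ∥ 02 2f.
Outer hash (tag): sum = 44+46+4+49+2+47 = 192 → 00 c0.

00c0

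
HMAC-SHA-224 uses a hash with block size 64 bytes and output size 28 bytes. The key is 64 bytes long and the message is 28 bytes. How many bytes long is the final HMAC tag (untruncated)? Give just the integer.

The tag is one SHA-224 digest: 28 bytes.

28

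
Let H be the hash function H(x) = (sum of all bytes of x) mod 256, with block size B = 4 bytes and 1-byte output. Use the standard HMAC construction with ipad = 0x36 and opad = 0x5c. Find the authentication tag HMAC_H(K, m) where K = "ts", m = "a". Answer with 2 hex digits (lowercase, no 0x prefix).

63

Key "ts" = 74 73 is 2 bytes ≤ B = 4; zero-pad to 4 bytes: K' = 74 73 00 00.
K' ⊕ ipad = 42 45 36 36.  K' ⊕ opad = 28 2f 5c 5c.
Inner input = (K'⊕ipad) ∥ m = 42 45 36 36 ∥ 61.
Inner hash: sum = 66+69+54+54+97 = 340; mod 256 = 84 → 54.
Outer input = (K'⊕opad) ∥ inner = 28 2f 5c 5c ∥ 54.
Outer hash (tag): sum = 40+47+92+92+84 = 355; mod 256 = 99 → 63.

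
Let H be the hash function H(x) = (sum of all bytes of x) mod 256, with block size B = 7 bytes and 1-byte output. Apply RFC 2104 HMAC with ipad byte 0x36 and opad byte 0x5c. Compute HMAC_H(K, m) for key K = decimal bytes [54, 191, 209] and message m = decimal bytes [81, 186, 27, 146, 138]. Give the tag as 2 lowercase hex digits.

d4

Key decimal bytes [54, 191, 209] = 36 bf d1 is 3 bytes ≤ B = 7; zero-pad to 7 bytes: K' = 36 bf d1 00 00 00 00.
K' ⊕ ipad = 00 89 e7 36 36 36 36.  K' ⊕ opad = 6a e3 8d 5c 5c 5c 5c.
Inner input = (K'⊕ipad) ∥ m = 00 89 e7 36 36 36 36 ∥ 51 ba 1b 92 8a.
Inner hash: sum = 0+137+231+54+54+54+54+81+186+27+146+138 = 1162; mod 256 = 138 → 8a.
Outer input = (K'⊕opad) ∥ inner = 6a e3 8d 5c 5c 5c 5c ∥ 8a.
Outer hash (tag): sum = 106+227+141+92+92+92+92+138 = 980; mod 256 = 212 → d4.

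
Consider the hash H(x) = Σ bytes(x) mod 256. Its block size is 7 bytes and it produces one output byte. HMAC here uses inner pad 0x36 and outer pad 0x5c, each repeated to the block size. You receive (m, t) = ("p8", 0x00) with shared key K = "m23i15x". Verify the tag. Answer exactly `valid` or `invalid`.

Key "m23i15x" = 6d 32 33 69 31 35 78 is exactly B = 7 bytes: K' = 6d 32 33 69 31 35 78.
K' ⊕ ipad = 5b 04 05 5f 07 03 4e; K' ⊕ opad = 31 6e 6f 35 6d 69 24.
Inner hash: sum = 91+4+5+95+7+3+78+112+56 = 451; mod 256 = 195 → c3.
Outer hash (recomputed tag): sum = 49+110+111+53+109+105+36+195 = 768; mod 256 = 0 → 00.
Recomputed tag = 00; claimed = 00 → match.

valid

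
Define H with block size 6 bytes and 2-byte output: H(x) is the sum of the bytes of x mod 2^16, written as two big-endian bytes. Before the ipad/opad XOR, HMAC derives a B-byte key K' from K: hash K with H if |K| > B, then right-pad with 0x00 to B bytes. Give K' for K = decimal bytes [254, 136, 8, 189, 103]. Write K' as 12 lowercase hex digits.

Key decimal bytes [254, 136, 8, 189, 103] = fe 88 08 bd 67 is 5 bytes ≤ B = 6; zero-pad to 6 bytes: K' = fe 88 08 bd 67 00.

fe8808bd6700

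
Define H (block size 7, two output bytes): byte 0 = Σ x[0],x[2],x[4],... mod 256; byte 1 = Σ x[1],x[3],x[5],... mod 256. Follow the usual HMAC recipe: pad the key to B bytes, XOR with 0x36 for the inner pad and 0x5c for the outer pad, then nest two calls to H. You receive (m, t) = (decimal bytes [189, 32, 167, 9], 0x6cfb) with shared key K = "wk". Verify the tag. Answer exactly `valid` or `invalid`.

valid

Key "wk" = 77 6b is 2 bytes ≤ B = 7; zero-pad to 7 bytes: K' = 77 6b 00 00 00 00 00.
K' ⊕ ipad = 41 5d 36 36 36 36 36; K' ⊕ opad = 2b 37 5c 5c 5c 5c 5c.
Inner hash: even-index sum = 268 mod 256 = 12; odd-index sum = 557 mod 256 = 45 → 0c 2d.
Outer hash (recomputed tag): even-index sum = 364 mod 256 = 108; odd-index sum = 251 mod 256 = 251 → 6c fb.
Recomputed tag = 6cfb; claimed = 6cfb → match.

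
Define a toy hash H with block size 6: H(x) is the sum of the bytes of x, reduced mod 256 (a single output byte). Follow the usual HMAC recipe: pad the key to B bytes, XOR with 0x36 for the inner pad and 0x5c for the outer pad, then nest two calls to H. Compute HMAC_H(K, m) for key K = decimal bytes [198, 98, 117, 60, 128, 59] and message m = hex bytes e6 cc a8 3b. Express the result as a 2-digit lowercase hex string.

8d

Key decimal bytes [198, 98, 117, 60, 128, 59] = c6 62 75 3c 80 3b is exactly B = 6 bytes: K' = c6 62 75 3c 80 3b.
K' ⊕ ipad = f0 54 43 0a b6 0d.  K' ⊕ opad = 9a 3e 29 60 dc 67.
Inner input = (K'⊕ipad) ∥ m = f0 54 43 0a b6 0d ∥ e6 cc a8 3b.
Inner hash: sum = 240+84+67+10+182+13+230+204+168+59 = 1257; mod 256 = 233 → e9.
Outer input = (K'⊕opad) ∥ inner = 9a 3e 29 60 dc 67 ∥ e9.
Outer hash (tag): sum = 154+62+41+96+220+103+233 = 909; mod 256 = 141 → 8d.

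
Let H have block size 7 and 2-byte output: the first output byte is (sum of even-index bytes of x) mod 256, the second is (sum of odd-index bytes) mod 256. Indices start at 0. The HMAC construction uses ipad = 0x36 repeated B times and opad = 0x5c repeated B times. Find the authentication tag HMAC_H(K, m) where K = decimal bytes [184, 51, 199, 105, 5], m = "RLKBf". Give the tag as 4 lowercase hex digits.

Key decimal bytes [184, 51, 199, 105, 5] = b8 33 c7 69 05 is 5 bytes ≤ B = 7; zero-pad to 7 bytes: K' = b8 33 c7 69 05 00 00.
K' ⊕ ipad = 8e 05 f1 5f 33 36 36.  K' ⊕ opad = e4 6f 9b 35 59 5c 5c.
Inner input = (K'⊕ipad) ∥ m = 8e 05 f1 5f 33 36 36 ∥ 52 4c 4b 42 66.
Inner hash: even-index sum = 630 mod 256 = 118; odd-index sum = 413 mod 256 = 157 → 76 9d.
Outer input = (K'⊕opad) ∥ inner = e4 6f 9b 35 59 5c 5c ∥ 76 9d.
Outer hash (tag): even-index sum = 721 mod 256 = 209; odd-index sum = 374 mod 256 = 118 → d1 76.

d176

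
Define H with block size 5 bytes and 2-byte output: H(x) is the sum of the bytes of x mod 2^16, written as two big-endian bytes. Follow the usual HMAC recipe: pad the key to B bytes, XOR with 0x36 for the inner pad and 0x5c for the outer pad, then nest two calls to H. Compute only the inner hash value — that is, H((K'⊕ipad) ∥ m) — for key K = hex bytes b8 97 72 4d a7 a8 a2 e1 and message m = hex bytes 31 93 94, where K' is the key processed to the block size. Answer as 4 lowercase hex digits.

Key hex bytes b8 97 72 4d a7 a8 a2 e1 is 8 bytes > B = 5, so hash it first: H(key) = 04 e0, then zero-pad to 5 bytes: K' = 04 e0 00 00 00.
K' ⊕ ipad = 32 d6 36 36 36.
Inner input = 32 d6 36 36 36 ∥ 31 93 94.
Inner hash: sum = 50+214+54+54+54+49+147+148 = 770 → 03 02.

0302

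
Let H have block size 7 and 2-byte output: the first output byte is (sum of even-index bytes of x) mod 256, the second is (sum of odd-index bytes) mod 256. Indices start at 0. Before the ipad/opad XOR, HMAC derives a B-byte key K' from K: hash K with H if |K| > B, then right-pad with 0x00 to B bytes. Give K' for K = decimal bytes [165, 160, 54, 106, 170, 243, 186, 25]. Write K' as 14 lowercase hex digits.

3f160000000000

|K| = 8 > B = 7, so first hash the key.
H(K): even-index sum = 575 mod 256 = 63; odd-index sum = 534 mod 256 = 22 → 3f 16.
Zero-pad H(K) = 3f 16 to 7 bytes: K' = 3f 16 00 00 00 00 00.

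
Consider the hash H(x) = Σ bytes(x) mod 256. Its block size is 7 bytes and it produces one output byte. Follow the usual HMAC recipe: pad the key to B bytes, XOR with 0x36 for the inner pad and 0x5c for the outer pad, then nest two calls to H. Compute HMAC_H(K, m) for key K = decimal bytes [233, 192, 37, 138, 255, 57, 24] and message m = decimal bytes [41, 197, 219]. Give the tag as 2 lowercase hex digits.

Key decimal bytes [233, 192, 37, 138, 255, 57, 24] = e9 c0 25 8a ff 39 18 is exactly B = 7 bytes: K' = e9 c0 25 8a ff 39 18.
K' ⊕ ipad = df f6 13 bc c9 0f 2e.  K' ⊕ opad = b5 9c 79 d6 a3 65 44.
Inner input = (K'⊕ipad) ∥ m = df f6 13 bc c9 0f 2e ∥ 29 c5 db.
Inner hash: sum = 223+246+19+188+201+15+46+41+197+219 = 1395; mod 256 = 115 → 73.
Outer input = (K'⊕opad) ∥ inner = b5 9c 79 d6 a3 65 44 ∥ 73.
Outer hash (tag): sum = 181+156+121+214+163+101+68+115 = 1119; mod 256 = 95 → 5f.

5f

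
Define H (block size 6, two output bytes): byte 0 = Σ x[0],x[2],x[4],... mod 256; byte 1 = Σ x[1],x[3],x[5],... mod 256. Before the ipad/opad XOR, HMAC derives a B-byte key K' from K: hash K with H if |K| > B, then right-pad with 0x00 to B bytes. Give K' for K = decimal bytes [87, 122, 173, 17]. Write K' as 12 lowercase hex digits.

Key decimal bytes [87, 122, 173, 17] = 57 7a ad 11 is 4 bytes ≤ B = 6; zero-pad to 6 bytes: K' = 57 7a ad 11 00 00.

577aad110000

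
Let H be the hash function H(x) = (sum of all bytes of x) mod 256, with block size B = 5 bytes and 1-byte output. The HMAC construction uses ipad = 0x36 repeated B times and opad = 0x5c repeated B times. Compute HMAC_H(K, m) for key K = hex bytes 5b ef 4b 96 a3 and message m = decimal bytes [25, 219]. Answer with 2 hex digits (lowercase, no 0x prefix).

Key hex bytes 5b ef 4b 96 a3 is exactly B = 5 bytes: K' = 5b ef 4b 96 a3.
K' ⊕ ipad = 6d d9 7d a0 95.  K' ⊕ opad = 07 b3 17 ca ff.
Inner input = (K'⊕ipad) ∥ m = 6d d9 7d a0 95 ∥ 19 db.
Inner hash: sum = 109+217+125+160+149+25+219 = 1004; mod 256 = 236 → ec.
Outer input = (K'⊕opad) ∥ inner = 07 b3 17 ca ff ∥ ec.
Outer hash (tag): sum = 7+179+23+202+255+236 = 902; mod 256 = 134 → 86.

86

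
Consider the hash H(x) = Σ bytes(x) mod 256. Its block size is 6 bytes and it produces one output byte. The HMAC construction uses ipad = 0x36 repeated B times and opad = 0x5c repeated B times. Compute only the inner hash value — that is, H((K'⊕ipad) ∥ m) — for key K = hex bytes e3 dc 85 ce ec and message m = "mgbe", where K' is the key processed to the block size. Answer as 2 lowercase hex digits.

15

Key hex bytes e3 dc 85 ce ec is 5 bytes ≤ B = 6; zero-pad to 6 bytes: K' = e3 dc 85 ce ec 00.
K' ⊕ ipad = d5 ea b3 f8 da 36.
Inner input = d5 ea b3 f8 da 36 ∥ 6d 67 62 65.
Inner hash: sum = 213+234+179+248+218+54+109+103+98+101 = 1557; mod 256 = 21 → 15.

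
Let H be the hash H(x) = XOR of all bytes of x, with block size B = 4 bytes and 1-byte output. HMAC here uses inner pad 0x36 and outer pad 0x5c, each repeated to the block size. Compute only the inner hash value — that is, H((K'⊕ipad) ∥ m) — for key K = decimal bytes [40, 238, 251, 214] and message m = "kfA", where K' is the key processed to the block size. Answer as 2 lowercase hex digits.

Key decimal bytes [40, 238, 251, 214] = 28 ee fb d6 is exactly B = 4 bytes: K' = 28 ee fb d6.
K' ⊕ ipad = 1e d8 cd e0.
Inner input = 1e d8 cd e0 ∥ 6b 66 41.
Inner hash: XOR 1e⊕d8⊕cd⊕e0⊕6b⊕66⊕41 = a7.

a7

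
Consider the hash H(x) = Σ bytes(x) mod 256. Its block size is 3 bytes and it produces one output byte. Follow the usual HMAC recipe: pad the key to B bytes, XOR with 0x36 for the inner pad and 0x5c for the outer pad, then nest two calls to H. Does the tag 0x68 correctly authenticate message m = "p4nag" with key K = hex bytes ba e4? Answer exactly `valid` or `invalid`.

Key hex bytes ba e4 is 2 bytes ≤ B = 3; zero-pad to 3 bytes: K' = ba e4 00.
K' ⊕ ipad = 8c d2 36; K' ⊕ opad = e6 b8 5c.
Inner hash: sum = 140+210+54+112+52+110+97+103 = 878; mod 256 = 110 → 6e.
Outer hash (recomputed tag): sum = 230+184+92+110 = 616; mod 256 = 104 → 68.
Recomputed tag = 68; claimed = 68 → match.

valid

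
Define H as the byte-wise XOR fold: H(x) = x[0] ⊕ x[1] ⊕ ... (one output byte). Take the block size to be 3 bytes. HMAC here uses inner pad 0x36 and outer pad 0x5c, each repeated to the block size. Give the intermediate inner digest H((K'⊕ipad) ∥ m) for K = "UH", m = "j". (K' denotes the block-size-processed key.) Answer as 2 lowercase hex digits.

Key "UH" = 55 48 is 2 bytes ≤ B = 3; zero-pad to 3 bytes: K' = 55 48 00.
K' ⊕ ipad = 63 7e 36.
Inner input = 63 7e 36 ∥ 6a.
Inner hash: XOR 63⊕7e⊕36⊕6a = 41.

41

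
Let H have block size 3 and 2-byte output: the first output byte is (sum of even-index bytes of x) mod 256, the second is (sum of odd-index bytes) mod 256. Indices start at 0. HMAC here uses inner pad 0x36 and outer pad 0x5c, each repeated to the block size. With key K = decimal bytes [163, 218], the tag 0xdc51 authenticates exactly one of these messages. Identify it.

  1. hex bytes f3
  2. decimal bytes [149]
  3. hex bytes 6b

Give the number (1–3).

Key decimal bytes [163, 218] = a3 da is 2 bytes ≤ B = 3; zero-pad to 3 bytes: K' = a3 da 00.
K' ⊕ ipad = 95 ec 36; K' ⊕ opad = ff 86 5c.
m1: inner = H(95 ec 36 f3) = cb df; tag = H(ff 86 5c cb df) = 3a51
m2: inner = H(95 ec 36 95) = cb 81; tag = H(ff 86 5c cb 81) = dc51 ← matches
m3: inner = H(95 ec 36 6b) = cb 57; tag = H(ff 86 5c cb 57) = b251

2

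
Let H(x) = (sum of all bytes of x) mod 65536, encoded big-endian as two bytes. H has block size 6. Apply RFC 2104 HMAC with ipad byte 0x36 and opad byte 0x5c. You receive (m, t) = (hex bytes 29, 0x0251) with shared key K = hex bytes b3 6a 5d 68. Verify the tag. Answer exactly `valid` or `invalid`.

Key hex bytes b3 6a 5d 68 is 4 bytes ≤ B = 6; zero-pad to 6 bytes: K' = b3 6a 5d 68 00 00.
K' ⊕ ipad = 85 5c 6b 5e 36 36; K' ⊕ opad = ef 36 01 34 5c 5c.
Inner hash: sum = 133+92+107+94+54+54+41 = 575 → 02 3f.
Outer hash (recomputed tag): sum = 239+54+1+52+92+92+2+63 = 595 → 02 53.
Recomputed tag = 0253; claimed = 0251 → mismatch.

invalid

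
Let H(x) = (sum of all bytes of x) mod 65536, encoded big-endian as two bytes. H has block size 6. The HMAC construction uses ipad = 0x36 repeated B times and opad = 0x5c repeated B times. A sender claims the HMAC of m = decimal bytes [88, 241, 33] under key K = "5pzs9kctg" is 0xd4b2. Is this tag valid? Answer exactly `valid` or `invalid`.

Key "5pzs9kctg" = 35 70 7a 73 39 6b 63 74 67 is 9 bytes > B = 6, so hash it first: H(key) = 03 74, then zero-pad to 6 bytes: K' = 03 74 00 00 00 00.
K' ⊕ ipad = 35 42 36 36 36 36; K' ⊕ opad = 5f 28 5c 5c 5c 5c.
Inner hash: sum = 53+66+54+54+54+54+88+241+33 = 697 → 02 b9.
Outer hash (recomputed tag): sum = 95+40+92+92+92+92+2+185 = 690 → 02 b2.
Recomputed tag = 02b2; claimed = d4b2 → mismatch.

invalid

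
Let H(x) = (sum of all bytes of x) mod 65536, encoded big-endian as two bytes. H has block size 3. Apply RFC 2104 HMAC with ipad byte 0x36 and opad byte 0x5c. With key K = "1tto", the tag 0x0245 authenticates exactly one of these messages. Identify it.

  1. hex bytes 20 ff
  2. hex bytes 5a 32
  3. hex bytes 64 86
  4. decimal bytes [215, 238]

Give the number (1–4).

2

Key "1tto" = 31 74 74 6f is 4 bytes > B = 3, so hash it first: H(key) = 01 88, then zero-pad to 3 bytes: K' = 01 88 00.
K' ⊕ ipad = 37 be 36; K' ⊕ opad = 5d d4 5c.
m1: inner = H(37 be 36 20 ff) = 02 4a; tag = H(5d d4 5c 02 4a) = 01d9
m2: inner = H(37 be 36 5a 32) = 01 b7; tag = H(5d d4 5c 01 b7) = 0245 ← matches
m3: inner = H(37 be 36 64 86) = 02 15; tag = H(5d d4 5c 02 15) = 01a4
m4: inner = H(37 be 36 d7 ee) = 02 f0; tag = H(5d d4 5c 02 f0) = 027f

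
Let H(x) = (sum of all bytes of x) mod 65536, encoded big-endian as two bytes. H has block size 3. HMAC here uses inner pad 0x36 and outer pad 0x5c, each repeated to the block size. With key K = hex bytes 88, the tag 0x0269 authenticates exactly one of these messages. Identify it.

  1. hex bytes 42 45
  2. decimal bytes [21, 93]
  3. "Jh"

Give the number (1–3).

3

Key hex bytes 88 is 1 byte ≤ B = 3; zero-pad to 3 bytes: K' = 88 00 00.
K' ⊕ ipad = be 36 36; K' ⊕ opad = d4 5c 5c.
m1: inner = H(be 36 36 42 45) = 01 b1; tag = H(d4 5c 5c 01 b1) = 023e
m2: inner = H(be 36 36 15 5d) = 01 9c; tag = H(d4 5c 5c 01 9c) = 0229
m3: inner = H(be 36 36 4a 68) = 01 dc; tag = H(d4 5c 5c 01 dc) = 0269 ← matches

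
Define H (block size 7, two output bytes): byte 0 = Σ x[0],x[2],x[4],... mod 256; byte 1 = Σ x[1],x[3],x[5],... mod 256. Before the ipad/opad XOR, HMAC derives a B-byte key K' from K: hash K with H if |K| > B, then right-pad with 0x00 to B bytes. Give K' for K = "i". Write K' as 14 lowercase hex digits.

Key "i" = 69 is 1 byte ≤ B = 7; zero-pad to 7 bytes: K' = 69 00 00 00 00 00 00.

69000000000000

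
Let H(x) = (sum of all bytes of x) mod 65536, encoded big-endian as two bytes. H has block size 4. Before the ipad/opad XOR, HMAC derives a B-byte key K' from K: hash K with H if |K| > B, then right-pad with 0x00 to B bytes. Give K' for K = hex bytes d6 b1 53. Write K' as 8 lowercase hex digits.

d6b15300

Key hex bytes d6 b1 53 is 3 bytes ≤ B = 4; zero-pad to 4 bytes: K' = d6 b1 53 00.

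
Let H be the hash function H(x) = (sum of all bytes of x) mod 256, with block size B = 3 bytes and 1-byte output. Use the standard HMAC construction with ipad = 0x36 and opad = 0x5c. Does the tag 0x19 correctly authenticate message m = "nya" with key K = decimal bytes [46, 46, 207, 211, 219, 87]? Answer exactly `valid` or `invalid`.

invalid

Key decimal bytes [46, 46, 207, 211, 219, 87] = 2e 2e cf d3 db 57 is 6 bytes > B = 3, so hash it first: H(key) = 30, then zero-pad to 3 bytes: K' = 30 00 00.
K' ⊕ ipad = 06 36 36; K' ⊕ opad = 6c 5c 5c.
Inner hash: sum = 6+54+54+110+121+97 = 442; mod 256 = 186 → ba.
Outer hash (recomputed tag): sum = 108+92+92+186 = 478; mod 256 = 222 → de.
Recomputed tag = de; claimed = 19 → mismatch.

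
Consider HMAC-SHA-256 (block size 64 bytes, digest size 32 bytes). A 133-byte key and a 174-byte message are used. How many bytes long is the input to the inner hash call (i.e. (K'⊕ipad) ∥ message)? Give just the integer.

238

Key is 133 > 64 bytes, so it is hashed to 32 bytes then zero-padded to 64: |K'| = 64.
Inner input = (K'⊕ipad) ∥ m → 64 + 174 = 238 bytes.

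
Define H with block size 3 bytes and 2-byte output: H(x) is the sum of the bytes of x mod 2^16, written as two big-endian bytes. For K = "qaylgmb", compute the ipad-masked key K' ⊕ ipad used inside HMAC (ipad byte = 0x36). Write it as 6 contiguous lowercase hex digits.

Key "qaylgmb" = 71 61 79 6c 67 6d 62 is 7 bytes > B = 3, so hash it first: H(key) = 02 ed, then zero-pad to 3 bytes: K' = 02 ed 00.
XOR each byte with 0x36: 02⊕36=34, ed⊕36=db, 00⊕36=36.

34db36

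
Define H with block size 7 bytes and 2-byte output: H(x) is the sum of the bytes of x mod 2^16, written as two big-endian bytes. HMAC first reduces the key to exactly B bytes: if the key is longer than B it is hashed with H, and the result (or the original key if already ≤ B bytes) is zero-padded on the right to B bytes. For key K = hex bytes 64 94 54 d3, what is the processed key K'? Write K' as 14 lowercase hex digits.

Key hex bytes 64 94 54 d3 is 4 bytes ≤ B = 7; zero-pad to 7 bytes: K' = 64 94 54 d3 00 00 00.

649454d3000000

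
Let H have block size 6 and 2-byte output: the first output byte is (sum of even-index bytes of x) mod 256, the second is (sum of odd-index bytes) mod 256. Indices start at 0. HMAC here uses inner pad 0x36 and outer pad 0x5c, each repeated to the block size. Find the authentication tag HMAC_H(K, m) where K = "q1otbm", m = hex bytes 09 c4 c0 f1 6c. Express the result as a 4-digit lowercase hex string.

c71f

Key "q1otbm" = 71 31 6f 74 62 6d is exactly B = 6 bytes: K' = 71 31 6f 74 62 6d.
K' ⊕ ipad = 47 07 59 42 54 5b.  K' ⊕ opad = 2d 6d 33 28 3e 31.
Inner input = (K'⊕ipad) ∥ m = 47 07 59 42 54 5b ∥ 09 c4 c0 f1 6c.
Inner hash: even-index sum = 553 mod 256 = 41; odd-index sum = 601 mod 256 = 89 → 29 59.
Outer input = (K'⊕opad) ∥ inner = 2d 6d 33 28 3e 31 ∥ 29 59.
Outer hash (tag): even-index sum = 199 mod 256 = 199; odd-index sum = 287 mod 256 = 31 → c7 1f.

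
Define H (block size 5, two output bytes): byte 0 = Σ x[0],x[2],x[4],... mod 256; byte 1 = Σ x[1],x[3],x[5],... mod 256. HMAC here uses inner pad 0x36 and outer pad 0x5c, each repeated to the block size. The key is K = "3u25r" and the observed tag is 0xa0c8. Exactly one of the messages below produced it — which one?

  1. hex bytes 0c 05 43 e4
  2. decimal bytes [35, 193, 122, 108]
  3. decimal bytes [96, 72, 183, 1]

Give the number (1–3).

1

Key "3u25r" = 33 75 32 35 72 is exactly B = 5 bytes: K' = 33 75 32 35 72.
K' ⊕ ipad = 05 43 04 03 44; K' ⊕ opad = 6f 29 6e 69 2e.
m1: inner = H(05 43 04 03 44 0c 05 43 e4) = 36 95; tag = H(6f 29 6e 69 2e 36 95) = a0c8 ← matches
m2: inner = H(05 43 04 03 44 23 c1 7a 6c) = 7a e3; tag = H(6f 29 6e 69 2e 7a e3) = ee0c
m3: inner = H(05 43 04 03 44 60 48 b7 01) = 96 5d; tag = H(6f 29 6e 69 2e 96 5d) = 6828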